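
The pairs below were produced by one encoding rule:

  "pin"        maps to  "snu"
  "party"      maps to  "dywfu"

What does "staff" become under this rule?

kkfyx

The word is reversed, then every letter is shifted forward by 5.
Applying it to staff: reverse → ffats; then shift: f+5=k, f+5=k, a+5=f, t+5=y, s+5=x.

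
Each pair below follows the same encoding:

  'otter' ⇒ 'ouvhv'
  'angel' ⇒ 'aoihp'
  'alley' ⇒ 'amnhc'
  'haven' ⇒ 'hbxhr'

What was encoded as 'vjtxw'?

Letter i (0-indexed) is shifted by i+0, so successive shifts are 0, 1, 2, ….
Reversing it on vjtxw: v−0=v, j−1=i, t−2=r, x−3=u, w−4=s.

virus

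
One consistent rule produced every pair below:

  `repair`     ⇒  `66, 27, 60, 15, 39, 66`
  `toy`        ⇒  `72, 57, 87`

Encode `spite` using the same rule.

r(#18)→66 and e(#5)→27: differences scale by 3, so n = 3·pos + 12. Each letter becomes 3×(its alphabet position, a=1..z=26) + 12.
For spite: s=19→69, p=16→60, i=9→39, t=20→72, e=5→27.

69, 60, 39, 72, 27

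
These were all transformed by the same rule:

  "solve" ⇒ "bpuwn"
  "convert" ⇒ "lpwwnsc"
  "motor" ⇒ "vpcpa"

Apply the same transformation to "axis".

Shifts by position in solve: pos 0: s→b (+9), pos 1: o→p (+1), pos 2: l→u (+9), pos 3: v→w (+1) — repeating every 2. It's a Vigenère-style cipher with numeric key [9,1]: position i shifts by key[i mod 2].
Applying it to axis: a+9=j, x+1=y, i+9=r, s+1=t.

jyrt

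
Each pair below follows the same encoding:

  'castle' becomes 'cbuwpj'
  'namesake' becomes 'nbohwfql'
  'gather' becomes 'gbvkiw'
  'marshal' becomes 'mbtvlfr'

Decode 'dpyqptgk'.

In castle: c→c is +0, a→b is +1, s→u is +2, t→w is +3 — the shift increases by 1 each position. The shift increases by 1 at each position, starting from +0: 0, 1, 2, ….
Reversing it on dpyqptgk: d−0=d, p−1=o, y−2=w, q−3=n, p−4=l, t−5=o, g−6=a, k−7=d.

download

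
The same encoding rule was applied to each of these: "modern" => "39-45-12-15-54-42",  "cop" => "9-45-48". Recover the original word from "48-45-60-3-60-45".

potato

m(#13)→39 and o(#15)→45: differences scale by 3, so n = 3·pos + 0. Each letter becomes 3×(its alphabet position, a=1..z=26).
Undoing it on 48-45-60-3-60-45: 48→(48−0)÷3=16=p, 45→(45−0)÷3=15=o, 60→(60−0)÷3=20=t, 3→(3−0)÷3=1=a, 60→(60−0)÷3=20=t, 45→(45−0)÷3=15=o.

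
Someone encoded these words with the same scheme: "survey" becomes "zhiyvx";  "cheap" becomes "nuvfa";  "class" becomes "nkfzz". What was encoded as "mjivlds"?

foreign

s(18)→z(25) and u(20)→h(7) fit y≡17x+5 (mod 26); the inverse of 17 mod 26 is 23. This is an affine cipher: with a=0,…,z=25, each position x becomes (17x+5) mod 26.
Undoing it on mjivlds: m(12)→23·(12−5)≡5=f; j(9)→23·(9−5)≡14=o; i(8)→23·(8−5)≡17=r; v(21)→23·(21−5)≡4=e; l(11)→23·(11−5)≡8=i; d(3)→23·(3−5)≡6=g; s(18)→23·(18−5)≡13=n (all mod 26).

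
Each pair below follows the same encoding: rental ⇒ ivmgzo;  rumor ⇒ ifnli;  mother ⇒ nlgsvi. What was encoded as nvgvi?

Each letter is replaced by its mirror in the alphabet: a↔z, b↔y, c↔x, and so on (the Atbash cipher).
Reversing it on nvgvi: n↔m, v↔e, g↔t, v↔e, i↔r.

meter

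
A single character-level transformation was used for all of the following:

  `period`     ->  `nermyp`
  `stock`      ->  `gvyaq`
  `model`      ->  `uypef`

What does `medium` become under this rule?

uepmku

p(15)→n(13) and e(4)→e(4) fit y≡15x+22 (mod 26); the inverse of 15 mod 26 is 7. This is an affine cipher: with a=0,…,z=25, each position x becomes (15x+22) mod 26.
For medium: m(12)→15·12+22≡20=u; e(4)→15·4+22≡4=e; d(3)→15·3+22≡15=p; i(8)→15·8+22≡12=m; u(20)→15·20+22≡10=k; m(12)→15·12+22≡20=u (all mod 26).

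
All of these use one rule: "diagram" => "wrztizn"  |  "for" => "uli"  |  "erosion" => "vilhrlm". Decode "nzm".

man

Each pair mirrors across the alphabet (d↔w, i↔r, a↔z): positions sum to 25. Each letter is replaced by its mirror in the alphabet: a↔z, b↔y, c↔x, and so on (the Atbash cipher).
Reversing it on nzm: n↔m, z↔a, m↔n.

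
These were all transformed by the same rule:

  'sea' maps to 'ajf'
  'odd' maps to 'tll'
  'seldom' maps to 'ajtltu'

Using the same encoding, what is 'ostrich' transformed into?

The shift depends on letter class: consonant s→a is +8, but vowel e→j is +5. Vowels shift forward by 5 and consonants shift forward by 8.
For ostrich: o(vowel)+5=t, s(cons)+8=a, t(cons)+8=b, r(cons)+8=z, i(vowel)+5=n, c(cons)+8=k, h(cons)+8=p.

tabznkp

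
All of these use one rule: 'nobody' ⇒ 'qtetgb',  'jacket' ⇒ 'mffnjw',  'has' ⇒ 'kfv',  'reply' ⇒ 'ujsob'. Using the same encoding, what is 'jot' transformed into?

mtw

Two shifts are in play — +5 for a/e/i/o/u, +3 for every other letter.
On jot: j(cons)+3=m, o(vowel)+5=t, t(cons)+3=w.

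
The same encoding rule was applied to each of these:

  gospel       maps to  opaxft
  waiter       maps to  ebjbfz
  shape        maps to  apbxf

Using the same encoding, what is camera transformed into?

kbufzb

The shift depends on letter class: consonant g→o is +8, but vowel o→p is +1. Vowels shift forward by 1 and consonants shift forward by 8.
For camera: c(cons)+8=k, a(vowel)+1=b, m(cons)+8=u, e(vowel)+1=f, r(cons)+8=z, a(vowel)+1=b.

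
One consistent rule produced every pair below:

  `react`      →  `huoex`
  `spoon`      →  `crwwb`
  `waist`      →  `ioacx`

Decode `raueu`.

Treating letters as 0–25, the rule is x ↦ 21x + 14 (mod 26).
Undoing it on raueu: r(17)→5·(17−14)≡15=p; a(0)→5·(0−14)≡8=i; u(20)→5·(20−14)≡4=e; e(4)→5·(4−14)≡2=c; u(20)→5·(20−14)≡4=e (all mod 26).

piece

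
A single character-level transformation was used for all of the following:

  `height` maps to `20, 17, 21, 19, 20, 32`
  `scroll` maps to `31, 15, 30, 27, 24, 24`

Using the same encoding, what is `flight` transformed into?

h is letter #8 and maps to 20: an offset of 12. The number is (letter's place in the alphabet, a=1) + 12.
For flight: f=6→18, l=12→24, i=9→21, g=7→19, h=8→20, t=20→32.

18, 24, 21, 19, 20, 32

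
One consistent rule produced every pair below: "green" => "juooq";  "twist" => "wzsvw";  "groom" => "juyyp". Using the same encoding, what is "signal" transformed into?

The shift depends on letter class: consonant g→j is +3, but vowel e→o is +10. Vowels shift forward by 10 and consonants shift forward by 3.
Applying it to signal: s(cons)+3=v, i(vowel)+10=s, g(cons)+3=j, n(cons)+3=q, a(vowel)+10=k, l(cons)+3=o.

vsjqko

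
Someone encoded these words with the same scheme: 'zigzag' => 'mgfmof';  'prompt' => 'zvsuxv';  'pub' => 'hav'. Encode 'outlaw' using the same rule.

The output letters match the input read backwards, each shifted +6: zigzag reversed is gazgiz. The word is reversed, then every letter is shifted forward by 6.
For outlaw: reverse → waltuo; then shift: w+6=c, a+6=g, l+6=r, t+6=z, u+6=a, o+6=u.

cgrzau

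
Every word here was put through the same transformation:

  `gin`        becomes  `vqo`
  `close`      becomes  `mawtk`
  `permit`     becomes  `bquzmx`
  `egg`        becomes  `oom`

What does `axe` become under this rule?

Two steps: reverse the string, then apply a Caesar shift of +8.
Applying it to axe: reverse → exa; then shift: e+8=m, x+8=f, a+8=i.

mfi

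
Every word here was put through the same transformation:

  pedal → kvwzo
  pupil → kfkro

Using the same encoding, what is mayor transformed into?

Each letter is replaced by its mirror in the alphabet: a↔z, b↔y, c↔x, and so on (the Atbash cipher).
Applying it to mayor: m↔n, a↔z, y↔b, o↔l, r↔i.

nzbli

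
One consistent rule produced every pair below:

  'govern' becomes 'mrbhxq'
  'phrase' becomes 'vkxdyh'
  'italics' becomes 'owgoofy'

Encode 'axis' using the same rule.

gaov

The shifts repeat in a cycle of length 2: positions 0,1,… shift by +6, +3, then the pattern repeats.
On axis: a+6=g, x+3=a, i+6=o, s+3=v.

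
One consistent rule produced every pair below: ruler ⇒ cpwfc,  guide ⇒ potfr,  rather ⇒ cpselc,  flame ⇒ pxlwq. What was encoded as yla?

pan

The output letters match the input read backwards, each shifted +11: ruler reversed is relur. Two steps: reverse the string, then apply a Caesar shift of +11.
Reversing it on yla: shift back: y−11=n, l−11=a, a−11=p → nap; then reverse → pan.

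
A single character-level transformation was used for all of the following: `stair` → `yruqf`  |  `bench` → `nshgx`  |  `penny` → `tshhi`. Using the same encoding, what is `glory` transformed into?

Each letter's alphabet position (a=0..z=25) is mapped through 19·x+20 mod 26 — an affine cipher.
Applying it to glory: g(6)→19·6+20≡4=e; l(11)→19·11+20≡21=v; o(14)→19·14+20≡0=a; r(17)→19·17+20≡5=f; y(24)→19·24+20≡8=i (all mod 26).

evafi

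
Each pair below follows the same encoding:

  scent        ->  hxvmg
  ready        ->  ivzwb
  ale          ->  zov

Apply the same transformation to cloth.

Each pair mirrors across the alphabet (s↔h, c↔x, e↔v): positions sum to 25. Letters are reflected about the middle of the alphabet (position → 25−position): Atbash.
On cloth: c↔x, l↔o, o↔l, t↔g, h↔s.

xolgs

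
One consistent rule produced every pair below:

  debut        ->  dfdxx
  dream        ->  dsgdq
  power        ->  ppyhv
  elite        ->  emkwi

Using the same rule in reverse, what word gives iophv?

In debut: d→d is +0, e→f is +1, b→d is +2, u→x is +3 — the shift increases by 1 each position. Letter i (0-indexed) is shifted by i+0, so successive shifts are 0, 1, 2, ….
Decoding iophv: i−0=i, o−1=n, p−2=n, h−3=e, v−4=r.

inner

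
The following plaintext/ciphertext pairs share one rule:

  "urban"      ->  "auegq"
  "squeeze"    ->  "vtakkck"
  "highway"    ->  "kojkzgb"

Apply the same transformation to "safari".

Vowels shift forward by 6 and consonants shift forward by 3.
On safari: s(cons)+3=v, a(vowel)+6=g, f(cons)+3=i, a(vowel)+6=g, r(cons)+3=u, i(vowel)+6=o.

vgiguo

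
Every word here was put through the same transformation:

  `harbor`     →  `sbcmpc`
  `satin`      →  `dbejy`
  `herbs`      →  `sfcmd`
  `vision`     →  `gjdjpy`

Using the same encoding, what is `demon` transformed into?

ofxpy

Vowels shift forward by 1 and consonants shift forward by 11.
On demon: d(cons)+11=o, e(vowel)+1=f, m(cons)+11=x, o(vowel)+1=p, n(cons)+11=y.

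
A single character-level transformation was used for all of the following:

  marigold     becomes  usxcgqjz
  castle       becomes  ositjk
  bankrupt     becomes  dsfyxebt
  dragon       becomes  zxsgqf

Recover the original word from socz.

This is an affine cipher: with a=0,…,z=25, each position x becomes (11x+18) mod 26.
Reversing it on socz: s(18)→19·(18−18)≡0=a; o(14)→19·(14−18)≡2=c; c(2)→19·(2−18)≡8=i; z(25)→19·(25−18)≡3=d (all mod 26).

acid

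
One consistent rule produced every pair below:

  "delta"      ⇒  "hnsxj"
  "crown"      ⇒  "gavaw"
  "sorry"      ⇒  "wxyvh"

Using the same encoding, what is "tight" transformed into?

The shifts repeat in a cycle of length 3: positions 0,1,… shift by +4, +9, +7, then the pattern repeats.
Applying it to tight: t+4=x, i+9=r, g+7=n, h+4=l, t+9=c.

xrnlc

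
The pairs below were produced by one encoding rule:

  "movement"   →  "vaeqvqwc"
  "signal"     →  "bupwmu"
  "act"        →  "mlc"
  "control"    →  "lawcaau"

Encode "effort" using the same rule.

qooaac

The shift depends on letter class: consonant m→v is +9, but vowel o→a is +12. Two shifts are in play — +12 for a/e/i/o/u, +9 for every other letter.
For effort: e(vowel)+12=q, f(cons)+9=o, f(cons)+9=o, o(vowel)+12=a, r(cons)+9=a, t(cons)+9=c.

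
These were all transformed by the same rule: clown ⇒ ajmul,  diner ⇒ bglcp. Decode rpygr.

trait

Every letter moves 24 places later in the alphabet, wrapping around z→a.
Reversing it on rpygr: r−24=t, p−24=r, y−24=a, g−24=i, r−24=t.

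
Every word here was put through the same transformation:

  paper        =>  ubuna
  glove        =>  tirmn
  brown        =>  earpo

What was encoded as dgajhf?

p(15)→u(20) and a(0)→b(1) fit y≡3x+1 (mod 26); the inverse of 3 mod 26 is 9. This is an affine cipher: with a=0,…,z=25, each position x becomes (3x+1) mod 26.
Decoding dgajhf: d(3)→9·(3−1)≡18=s; g(6)→9·(6−1)≡19=t; a(0)→9·(0−1)≡17=r; j(9)→9·(9−1)≡20=u; h(7)→9·(7−1)≡2=c; f(5)→9·(5−1)≡10=k (all mod 26).

struck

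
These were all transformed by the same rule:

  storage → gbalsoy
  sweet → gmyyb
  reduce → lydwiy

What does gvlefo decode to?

s(18)→g(6) and t(19)→b(1) fit y≡21x+18 (mod 26); the inverse of 21 mod 26 is 5. Each letter's alphabet position (a=0..z=25) is mapped through 21·x+18 mod 26 — an affine cipher.
Reversing it on gvlefo: g(6)→5·(6−18)≡18=s; v(21)→5·(21−18)≡15=p; l(11)→5·(11−18)≡17=r; e(4)→5·(4−18)≡8=i; f(5)→5·(5−18)≡13=n; o(14)→5·(14−18)≡6=g (all mod 26).

spring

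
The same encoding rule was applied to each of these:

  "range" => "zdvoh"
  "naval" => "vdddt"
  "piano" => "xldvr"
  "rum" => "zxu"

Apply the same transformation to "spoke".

axrsh

The shift depends on letter class: consonant r→z is +8, but vowel a→d is +3. Two shifts are in play — +3 for a/e/i/o/u, +8 for every other letter.
On spoke: s(cons)+8=a, p(cons)+8=x, o(vowel)+3=r, k(cons)+8=s, e(vowel)+3=h.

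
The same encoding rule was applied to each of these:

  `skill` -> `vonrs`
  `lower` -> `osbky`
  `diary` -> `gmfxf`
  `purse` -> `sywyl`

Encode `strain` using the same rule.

Letter i (0-indexed) is shifted by i+3, so successive shifts are 3, 4, 5, ….
Applying it to strain: s+3=v, t+4=x, r+5=w, a+6=g, i+7=p, n+8=v.

vxwgpv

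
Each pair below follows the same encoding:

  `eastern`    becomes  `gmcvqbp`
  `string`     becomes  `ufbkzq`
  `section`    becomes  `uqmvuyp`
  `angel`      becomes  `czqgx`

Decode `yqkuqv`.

Shifts by position in eastern: pos 0: e→g (+2), pos 1: a→m (+12), pos 2: s→c (+10), pos 3: t→v (+2), pos 4: e→q (+12), pos 5: r→b (+10) — repeating every 3. It's a Vigenère-style cipher with numeric key [2,12,10]: position i shifts by key[i mod 3].
Reversing it on yqkuqv: y−2=w, q−12=e, k−10=a, u−2=s, q−12=e, v−10=l.

weasel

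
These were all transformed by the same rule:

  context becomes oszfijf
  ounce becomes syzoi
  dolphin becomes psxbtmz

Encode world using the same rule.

isdxp

The shift depends on letter class: consonant c→o is +12, but vowel o→s is +4. Two shifts are in play — +4 for a/e/i/o/u, +12 for every other letter.
On world: w(cons)+12=i, o(vowel)+4=s, r(cons)+12=d, l(cons)+12=x, d(cons)+12=p.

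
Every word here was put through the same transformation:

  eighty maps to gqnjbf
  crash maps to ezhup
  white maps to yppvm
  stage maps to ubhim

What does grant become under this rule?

Shifts by position in eighty: pos 0: e→g (+2), pos 1: i→q (+8), pos 2: g→n (+7), pos 3: h→j (+2), pos 4: t→b (+8), pos 5: y→f (+7) — repeating every 3. A repeating key of period 3 is used — shifts +2, +8, +7 over and over.
For grant: g+2=i, r+8=z, a+7=h, n+2=p, t+8=b.

izhpb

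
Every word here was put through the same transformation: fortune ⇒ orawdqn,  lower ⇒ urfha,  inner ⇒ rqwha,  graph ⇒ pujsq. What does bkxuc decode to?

short

Shifts by position in fortune: pos 0: f→o (+9), pos 1: o→r (+3), pos 2: r→a (+9), pos 3: t→w (+3) — repeating every 2. A repeating key of period 2 is used — shifts +9, +3 over and over.
Undoing it on bkxuc: b−9=s, k−3=h, x−9=o, u−3=r, c−9=t.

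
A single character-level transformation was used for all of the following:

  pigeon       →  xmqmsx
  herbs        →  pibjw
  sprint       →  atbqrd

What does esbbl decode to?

Shifts by position in pigeon: pos 0: p→x (+8), pos 1: i→m (+4), pos 2: g→q (+10), pos 3: e→m (+8), pos 4: o→s (+4), pos 5: n→x (+10) — repeating every 3. A repeating key of period 3 is used — shifts +8, +4, +10 over and over.
Decoding esbbl: e−8=w, s−4=o, b−10=r, b−8=t, l−4=h.

worth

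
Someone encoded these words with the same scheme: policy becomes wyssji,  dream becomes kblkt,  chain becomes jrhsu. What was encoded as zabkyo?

square

Shifts by position in policy: pos 0: p→w (+7), pos 1: o→y (+10), pos 2: l→s (+7), pos 3: i→s (+10) — repeating every 2. It's a Vigenère-style cipher with numeric key [7,10]: position i shifts by key[i mod 2].
Reversing it on zabkyo: z−7=s, a−10=q, b−7=u, k−10=a, y−7=r, o−10=e.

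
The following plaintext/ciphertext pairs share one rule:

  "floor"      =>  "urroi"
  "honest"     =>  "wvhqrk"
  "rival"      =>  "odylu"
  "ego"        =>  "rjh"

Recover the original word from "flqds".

panic

The output letters match the input read backwards, each shifted +3: floor reversed is roolf. Two steps: reverse the string, then apply a Caesar shift of +3.
Decoding flqds: shift back: f−3=c, l−3=i, q−3=n, d−3=a, s−3=p → cinap; then reverse → panic.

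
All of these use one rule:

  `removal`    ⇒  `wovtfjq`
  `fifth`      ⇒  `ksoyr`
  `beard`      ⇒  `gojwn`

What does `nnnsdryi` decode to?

The shifts repeat in a cycle of length 3: positions 0,1,… shift by +5, +10, +9, then the pattern repeats.
Decoding nnnsdryi: n−5=i, n−10=d, n−9=e, s−5=n, d−10=t, r−9=i, y−5=t, i−10=y.

identity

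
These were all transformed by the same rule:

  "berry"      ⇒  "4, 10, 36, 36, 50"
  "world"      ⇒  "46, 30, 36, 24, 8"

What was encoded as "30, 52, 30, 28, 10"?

The formula is n = 2×(alphabet index, a=1).
Decoding 30, 52, 30, 28, 10: 30→(30−0)÷2=15=o, 52→(52−0)÷2=26=z, 30→(30−0)÷2=15=o, 28→(28−0)÷2=14=n, 10→(10−0)÷2=5=e.

ozone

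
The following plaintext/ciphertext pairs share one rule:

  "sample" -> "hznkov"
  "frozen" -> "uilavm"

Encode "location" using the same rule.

Each pair mirrors across the alphabet (s↔h, a↔z, m↔n): positions sum to 25. Letters are reflected about the middle of the alphabet (position → 25−position): Atbash.
On location: l↔o, o↔l, c↔x, a↔z, t↔g, i↔r, o↔l, n↔m.

olxzgrlm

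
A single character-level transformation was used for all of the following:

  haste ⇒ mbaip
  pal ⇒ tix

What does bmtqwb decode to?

toilet

The output letters match the input read backwards, each shifted +8: haste reversed is etsah. Two steps: reverse the string, then apply a Caesar shift of +8.
Undoing it on bmtqwb: shift back: b−8=t, m−8=e, t−8=l, q−8=i, w−8=o, b−8=t → teliot; then reverse → toilet.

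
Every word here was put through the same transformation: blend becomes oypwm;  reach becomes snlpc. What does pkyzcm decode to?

Two steps: reverse the string, then apply a Caesar shift of +11.
Decoding pkyzcm: shift back: p−11=e, k−11=z, y−11=n, z−11=o, c−11=r, m−11=b → eznorb; then reverse → bronze.

bronze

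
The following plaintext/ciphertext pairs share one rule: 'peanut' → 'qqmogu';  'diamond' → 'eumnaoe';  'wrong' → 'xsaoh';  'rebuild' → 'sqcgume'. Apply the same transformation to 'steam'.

tuqmn

Two shifts are in play — +12 for a/e/i/o/u, +1 for every other letter.
On steam: s(cons)+1=t, t(cons)+1=u, e(vowel)+12=q, a(vowel)+12=m, m(cons)+1=n.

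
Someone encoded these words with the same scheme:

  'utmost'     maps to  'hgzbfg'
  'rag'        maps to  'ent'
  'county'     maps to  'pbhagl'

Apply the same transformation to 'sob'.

fbo

Compare letters: u→h is +13, t→g is +13, m→z is +13 — a constant shift. Each letter is shifted forward by 13 in the alphabet (a Caesar shift of +13).
Applying it to sob: s+13=f, o+13=b, b+13=o.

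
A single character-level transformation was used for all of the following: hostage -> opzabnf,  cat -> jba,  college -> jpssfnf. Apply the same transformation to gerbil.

The shift depends on letter class: consonant h→o is +7, but vowel o→p is +1. Two shifts are in play — +1 for a/e/i/o/u, +7 for every other letter.
On gerbil: g(cons)+7=n, e(vowel)+1=f, r(cons)+7=y, b(cons)+7=i, i(vowel)+1=j, l(cons)+7=s.

nfyijs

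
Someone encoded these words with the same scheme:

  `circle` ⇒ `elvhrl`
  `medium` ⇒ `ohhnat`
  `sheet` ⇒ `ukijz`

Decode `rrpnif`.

policy

The shift increases by 1 at each position, starting from +2: 2, 3, 4, ….
Decoding rrpnif: r−2=p, r−3=o, p−4=l, n−5=i, i−6=c, f−7=y.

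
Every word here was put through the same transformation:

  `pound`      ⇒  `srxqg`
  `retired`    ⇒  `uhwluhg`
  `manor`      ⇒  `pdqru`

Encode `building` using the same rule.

exloglqj

Compare letters: p→s is +3, o→r is +3, u→x is +3 — a constant shift. Each letter is shifted forward by 3 in the alphabet (a Caesar shift of +3).
For building: b+3=e, u+3=x, i+3=l, l+3=o, d+3=g, i+3=l, n+3=q, g+3=j.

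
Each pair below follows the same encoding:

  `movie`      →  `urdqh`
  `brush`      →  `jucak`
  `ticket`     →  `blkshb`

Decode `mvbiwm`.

estate

Shifts by position in movie: pos 0: m→u (+8), pos 1: o→r (+3), pos 2: v→d (+8), pos 3: i→q (+8), pos 4: e→h (+3) — repeating every 3. The shifts repeat in a cycle of length 3: positions 0,1,… shift by +8, +3, +8, then the pattern repeats.
Reversing it on mvbiwm: m−8=e, v−3=s, b−8=t, i−8=a, w−3=t, m−8=e.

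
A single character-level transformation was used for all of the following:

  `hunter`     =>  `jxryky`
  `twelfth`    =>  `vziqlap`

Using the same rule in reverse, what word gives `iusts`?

The shift increases by 1 at each position, starting from +2: 2, 3, 4, ….
Decoding iusts: i−2=g, u−3=r, s−4=o, t−5=o, s−6=m.

groom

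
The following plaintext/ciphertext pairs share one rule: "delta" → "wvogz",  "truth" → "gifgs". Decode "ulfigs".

Each pair mirrors across the alphabet (d↔w, e↔v, l↔o): positions sum to 25. Each letter is replaced by its mirror in the alphabet: a↔z, b↔y, c↔x, and so on (the Atbash cipher).
Decoding ulfigs: u↔f, l↔o, f↔u, i↔r, g↔t, s↔h.

fourth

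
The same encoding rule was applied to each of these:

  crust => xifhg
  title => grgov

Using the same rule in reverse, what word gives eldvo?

Each pair mirrors across the alphabet (c↔x, r↔i, u↔f): positions sum to 25. Each letter is replaced by its mirror in the alphabet: a↔z, b↔y, c↔x, and so on (the Atbash cipher).
Decoding eldvo: e↔v, l↔o, d↔w, v↔e, o↔l.

vowel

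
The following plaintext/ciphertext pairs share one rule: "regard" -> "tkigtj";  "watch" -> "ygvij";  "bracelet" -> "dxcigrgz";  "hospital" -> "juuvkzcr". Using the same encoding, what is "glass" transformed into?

Shifts by position in regard: pos 0: r→t (+2), pos 1: e→k (+6), pos 2: g→i (+2), pos 3: a→g (+6) — repeating every 2. A repeating key of period 2 is used — shifts +2, +6 over and over.
On glass: g+2=i, l+6=r, a+2=c, s+6=y, s+2=u.

ircyu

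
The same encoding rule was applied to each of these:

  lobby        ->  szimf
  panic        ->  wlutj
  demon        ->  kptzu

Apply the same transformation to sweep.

It's a Vigenère-style cipher with numeric key [7,11]: position i shifts by key[i mod 2].
Applying it to sweep: s+7=z, w+11=h, e+7=l, e+11=p, p+7=w.

zhlpw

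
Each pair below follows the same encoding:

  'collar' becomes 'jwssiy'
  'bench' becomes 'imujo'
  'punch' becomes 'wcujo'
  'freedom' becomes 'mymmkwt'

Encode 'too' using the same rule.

aww

The shift depends on letter class: consonant c→j is +7, but vowel o→w is +8. The rule splits by letter class: vowels +8, consonants +7.
Applying it to too: t(cons)+7=a, o(vowel)+8=w, o(vowel)+8=w.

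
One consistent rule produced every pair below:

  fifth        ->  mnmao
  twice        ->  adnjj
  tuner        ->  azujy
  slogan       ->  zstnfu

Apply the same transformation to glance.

nsfujj

The shift depends on letter class: consonant f→m is +7, but vowel i→n is +5. The rule splits by letter class: vowels +5, consonants +7.
On glance: g(cons)+7=n, l(cons)+7=s, a(vowel)+5=f, n(cons)+7=u, c(cons)+7=j, e(vowel)+5=j.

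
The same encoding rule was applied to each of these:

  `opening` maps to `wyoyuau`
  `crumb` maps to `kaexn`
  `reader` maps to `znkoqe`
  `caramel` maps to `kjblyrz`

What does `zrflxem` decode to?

rivalry

In opening: o→w is +8, p→y is +9, e→o is +10, n→y is +11 — the shift increases by 1 each position. Each letter shifts forward by (position + 8), i.e. 8, 9, 10, … — the shift grows by one for each successive letter.
Reversing it on zrflxem: z−8=r, r−9=i, f−10=v, l−11=a, x−12=l, e−13=r, m−14=y.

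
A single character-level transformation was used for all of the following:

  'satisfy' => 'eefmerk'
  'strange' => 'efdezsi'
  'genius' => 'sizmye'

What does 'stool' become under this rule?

The shift depends on letter class: consonant s→e is +12, but vowel a→e is +4. The rule splits by letter class: vowels +4, consonants +12.
Applying it to stool: s(cons)+12=e, t(cons)+12=f, o(vowel)+4=s, o(vowel)+4=s, l(cons)+12=x.

efssx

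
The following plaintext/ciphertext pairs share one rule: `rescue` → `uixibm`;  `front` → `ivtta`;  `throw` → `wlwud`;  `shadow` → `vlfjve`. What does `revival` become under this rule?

uiaociu

In rescue: r→u is +3, e→i is +4, s→x is +5, c→i is +6 — the shift increases by 1 each position. Letter i (0-indexed) is shifted by i+3, so successive shifts are 3, 4, 5, ….
Applying it to revival: r+3=u, e+4=i, v+5=a, i+6=o, v+7=c, a+8=i, l+9=u.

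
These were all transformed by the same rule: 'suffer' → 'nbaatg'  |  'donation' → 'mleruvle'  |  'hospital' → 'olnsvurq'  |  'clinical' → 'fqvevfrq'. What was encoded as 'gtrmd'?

ready

s(18)→n(13) and u(20)→b(1) fit y≡7x+17 (mod 26); the inverse of 7 mod 26 is 15. This is an affine cipher: with a=0,…,z=25, each position x becomes (7x+17) mod 26.
Reversing it on gtrmd: g(6)→15·(6−17)≡17=r; t(19)→15·(19−17)≡4=e; r(17)→15·(17−17)≡0=a; m(12)→15·(12−17)≡3=d; d(3)→15·(3−17)≡24=y (all mod 26).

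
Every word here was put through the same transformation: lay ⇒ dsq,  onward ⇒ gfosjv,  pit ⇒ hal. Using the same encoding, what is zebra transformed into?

Every letter moves 18 places later in the alphabet, wrapping around z→a.
For zebra: z+18=r, e+18=w, b+18=t, r+18=j, a+18=s.

rwtjs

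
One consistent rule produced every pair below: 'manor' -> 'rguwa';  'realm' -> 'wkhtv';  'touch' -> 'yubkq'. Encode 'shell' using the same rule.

xnltu

Letter i (0-indexed) is shifted by i+5, so successive shifts are 5, 6, 7, ….
On shell: s+5=x, h+6=n, e+7=l, l+8=t, l+9=u.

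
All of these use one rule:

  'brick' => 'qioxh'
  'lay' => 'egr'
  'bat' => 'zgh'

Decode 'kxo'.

The output letters match the input read backwards, each shifted +6: brick reversed is kcirb. Read the word backwards and shift each letter +6.
Decoding kxo: shift back: k−6=e, x−6=r, o−6=i → eri; then reverse → ire.

ire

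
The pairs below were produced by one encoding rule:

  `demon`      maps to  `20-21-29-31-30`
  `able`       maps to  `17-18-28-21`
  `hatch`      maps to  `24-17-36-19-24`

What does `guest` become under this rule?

23-37-21-35-36

d is letter #4 and maps to 20: an offset of 16. Letters become their 1-based position plus 16 (so a→17, b→18, …).
On guest: g=7→23, u=21→37, e=5→21, s=19→35, t=20→36.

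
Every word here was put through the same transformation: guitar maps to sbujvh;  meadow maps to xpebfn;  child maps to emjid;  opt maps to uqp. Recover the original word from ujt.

The word is reversed, then every letter is shifted forward by 1.
Decoding ujt: shift back: u−1=t, j−1=i, t−1=s → tis; then reverse → sit.

sit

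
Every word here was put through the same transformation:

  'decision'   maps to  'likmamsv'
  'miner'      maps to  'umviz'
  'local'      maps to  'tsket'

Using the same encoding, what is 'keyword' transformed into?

Two shifts are in play — +4 for a/e/i/o/u, +8 for every other letter.
Applying it to keyword: k(cons)+8=s, e(vowel)+4=i, y(cons)+8=g, w(cons)+8=e, o(vowel)+4=s, r(cons)+8=z, d(cons)+8=l.

sigeszl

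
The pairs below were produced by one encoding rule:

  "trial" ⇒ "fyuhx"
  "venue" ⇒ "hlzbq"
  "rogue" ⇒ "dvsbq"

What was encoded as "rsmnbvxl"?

flagpole

Shifts by position in trial: pos 0: t→f (+12), pos 1: r→y (+7), pos 2: i→u (+12), pos 3: a→h (+7) — repeating every 2. A repeating key of period 2 is used — shifts +12, +7 over and over.
Undoing it on rsmnbvxl: r−12=f, s−7=l, m−12=a, n−7=g, b−12=p, v−7=o, x−12=l, l−7=e.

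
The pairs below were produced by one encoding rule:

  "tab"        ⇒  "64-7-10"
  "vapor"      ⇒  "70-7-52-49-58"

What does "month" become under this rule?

t(#20)→64 and a(#1)→7: differences scale by 3, so n = 3·pos + 4. Each letter becomes 3×(its alphabet position, a=1..z=26) + 4.
Applying it to month: m=13→43, o=15→49, n=14→46, t=20→64, h=8→28.

43-49-46-64-28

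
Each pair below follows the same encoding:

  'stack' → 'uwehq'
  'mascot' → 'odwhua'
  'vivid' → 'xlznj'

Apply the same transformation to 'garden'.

idviku

In stack: s→u is +2, t→w is +3, a→e is +4, c→h is +5 — the shift increases by 1 each position. Letter i (0-indexed) is shifted by i+2, so successive shifts are 2, 3, 4, ….
For garden: g+2=i, a+3=d, r+4=v, d+5=i, e+6=k, n+7=u.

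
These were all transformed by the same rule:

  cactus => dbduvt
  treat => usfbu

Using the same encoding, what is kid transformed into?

This is a Caesar cipher with shift 1.
For kid: k+1=l, i+1=j, d+1=e.

lje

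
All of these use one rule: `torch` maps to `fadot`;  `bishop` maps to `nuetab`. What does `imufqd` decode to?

waiter

Compare letters: t→f is +12, o→a is +12, r→d is +12 — a constant shift. It's a constant shift of +12 (ROT12).
Undoing it on imufqd: i−12=w, m−12=a, u−12=i, f−12=t, q−12=e, d−12=r.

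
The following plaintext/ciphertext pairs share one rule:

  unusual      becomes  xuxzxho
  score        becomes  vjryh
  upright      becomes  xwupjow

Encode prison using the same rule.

Shifts by position in unusual: pos 0: u→x (+3), pos 1: n→u (+7), pos 2: u→x (+3), pos 3: s→z (+7) — repeating every 2. The shifts repeat in a cycle of length 2: positions 0,1,… shift by +3, +7, then the pattern repeats.
Applying it to prison: p+3=s, r+7=y, i+3=l, s+7=z, o+3=r, n+7=u.

sylzru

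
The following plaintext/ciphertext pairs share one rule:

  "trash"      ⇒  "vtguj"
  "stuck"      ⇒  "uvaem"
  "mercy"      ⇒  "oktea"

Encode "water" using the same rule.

The shift depends on letter class: consonant t→v is +2, but vowel a→g is +6. Vowels shift forward by 6 and consonants shift forward by 2.
Applying it to water: w(cons)+2=y, a(vowel)+6=g, t(cons)+2=v, e(vowel)+6=k, r(cons)+2=t.

ygvkt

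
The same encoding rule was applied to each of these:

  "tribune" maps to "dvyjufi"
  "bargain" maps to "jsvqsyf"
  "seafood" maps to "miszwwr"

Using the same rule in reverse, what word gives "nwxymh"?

t(19)→d(3) and r(17)→v(21) fit y≡17x+18 (mod 26); the inverse of 17 mod 26 is 23. This is an affine cipher: with a=0,…,z=25, each position x becomes (17x+18) mod 26.
Undoing it on nwxymh: n(13)→23·(13−18)≡15=p; w(22)→23·(22−18)≡14=o; x(23)→23·(23−18)≡11=l; y(24)→23·(24−18)≡8=i; m(12)→23·(12−18)≡18=s; h(7)→23·(7−18)≡7=h (all mod 26).

polish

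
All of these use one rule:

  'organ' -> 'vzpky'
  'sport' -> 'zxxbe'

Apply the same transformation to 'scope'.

In organ: o→v is +7, r→z is +8, g→p is +9, a→k is +10 — the shift increases by 1 each position. The shift increases by 1 at each position, starting from +7: 7, 8, 9, ….
For scope: s+7=z, c+8=k, o+9=x, p+10=z, e+11=p.

zkxzp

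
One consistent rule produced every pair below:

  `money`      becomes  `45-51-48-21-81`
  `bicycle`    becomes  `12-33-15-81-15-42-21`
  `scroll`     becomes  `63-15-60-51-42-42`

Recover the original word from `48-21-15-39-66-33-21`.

necktie

With a=1..z=26, the number is 3·pos + 6.
Decoding 48-21-15-39-66-33-21: 48→(48−6)÷3=14=n, 21→(21−6)÷3=5=e, 15→(15−6)÷3=3=c, 39→(39−6)÷3=11=k, 66→(66−6)÷3=20=t, 33→(33−6)÷3=9=i, 21→(21−6)÷3=5=e.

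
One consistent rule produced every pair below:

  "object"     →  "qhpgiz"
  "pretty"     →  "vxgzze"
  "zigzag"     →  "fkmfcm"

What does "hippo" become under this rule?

Two shifts are in play — +2 for a/e/i/o/u, +6 for every other letter.
For hippo: h(cons)+6=n, i(vowel)+2=k, p(cons)+6=v, p(cons)+6=v, o(vowel)+2=q.

nkvvq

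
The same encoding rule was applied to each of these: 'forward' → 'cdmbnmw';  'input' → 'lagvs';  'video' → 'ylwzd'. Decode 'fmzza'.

This is an affine cipher: with a=0,…,z=25, each position x becomes (3x+13) mod 26.
Reversing it on fmzza: f(5)→9·(5−13)≡6=g; m(12)→9·(12−13)≡17=r; z(25)→9·(25−13)≡4=e; z(25)→9·(25−13)≡4=e; a(0)→9·(0−13)≡13=n (all mod 26).

green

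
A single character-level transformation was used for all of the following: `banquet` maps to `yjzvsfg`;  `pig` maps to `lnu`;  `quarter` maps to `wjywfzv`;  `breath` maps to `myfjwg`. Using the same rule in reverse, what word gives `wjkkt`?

offer

Read the word backwards and shift each letter +5.
Undoing it on wjkkt: shift back: w−5=r, j−5=e, k−5=f, k−5=f, t−5=o → reffo; then reverse → offer.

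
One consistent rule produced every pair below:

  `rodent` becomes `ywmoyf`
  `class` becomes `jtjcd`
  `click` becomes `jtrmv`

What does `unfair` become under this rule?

In rodent: r→y is +7, o→w is +8, d→m is +9, e→o is +10 — the shift increases by 1 each position. Letter i (0-indexed) is shifted by i+7, so successive shifts are 7, 8, 9, ….
For unfair: u+7=b, n+8=v, f+9=o, a+10=k, i+11=t, r+12=d.

bvoktd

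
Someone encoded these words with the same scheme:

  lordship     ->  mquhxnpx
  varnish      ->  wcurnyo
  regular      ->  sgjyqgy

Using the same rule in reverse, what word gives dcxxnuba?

cautious

Each letter shifts forward by (position + 1), i.e. 1, 2, 3, … — the shift grows by one for each successive letter.
Decoding dcxxnuba: d−1=c, c−2=a, x−3=u, x−4=t, n−5=i, u−6=o, b−7=u, a−8=s.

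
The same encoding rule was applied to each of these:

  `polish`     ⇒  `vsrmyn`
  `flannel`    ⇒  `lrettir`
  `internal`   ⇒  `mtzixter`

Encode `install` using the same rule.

Vowels shift forward by 4 and consonants shift forward by 6.
On install: i(vowel)+4=m, n(cons)+6=t, s(cons)+6=y, t(cons)+6=z, a(vowel)+4=e, l(cons)+6=r, l(cons)+6=r.

mtyzerr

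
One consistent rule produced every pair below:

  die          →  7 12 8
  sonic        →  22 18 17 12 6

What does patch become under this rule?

19 4 23 6 11

d is letter #4 and maps to 7: an offset of 3. The number is (letter's place in the alphabet, a=1) + 3.
On patch: p=16→19, a=1→4, t=20→23, c=3→6, h=8→11.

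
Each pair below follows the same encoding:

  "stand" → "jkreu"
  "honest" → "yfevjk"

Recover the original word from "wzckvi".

Compare letters: s→j is +17, t→k is +17, a→r is +17 — a constant shift. Each letter is shifted forward by 17 in the alphabet (a Caesar shift of +17).
Decoding wzckvi: w−17=f, z−17=i, c−17=l, k−17=t, v−17=e, i−17=r.

filter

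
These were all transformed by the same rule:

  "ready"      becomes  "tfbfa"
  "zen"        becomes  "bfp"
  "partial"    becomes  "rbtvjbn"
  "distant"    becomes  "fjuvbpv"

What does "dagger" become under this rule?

Two shifts are in play — +1 for a/e/i/o/u, +2 for every other letter.
Applying it to dagger: d(cons)+2=f, a(vowel)+1=b, g(cons)+2=i, g(cons)+2=i, e(vowel)+1=f, r(cons)+2=t.

fbiift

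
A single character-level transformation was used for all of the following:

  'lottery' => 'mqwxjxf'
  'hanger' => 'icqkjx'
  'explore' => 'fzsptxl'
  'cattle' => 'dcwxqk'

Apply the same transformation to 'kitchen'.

In lottery: l→m is +1, o→q is +2, t→w is +3, t→x is +4 — the shift increases by 1 each position. Letter i (0-indexed) is shifted by i+1, so successive shifts are 1, 2, 3, ….
Applying it to kitchen: k+1=l, i+2=k, t+3=w, c+4=g, h+5=m, e+6=k, n+7=u.

lkwgmku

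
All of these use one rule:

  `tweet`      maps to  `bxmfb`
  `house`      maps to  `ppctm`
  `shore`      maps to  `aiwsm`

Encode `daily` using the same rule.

Shifts by position in tweet: pos 0: t→b (+8), pos 1: w→x (+1), pos 2: e→m (+8), pos 3: e→f (+1) — repeating every 2. The shifts repeat in a cycle of length 2: positions 0,1,… shift by +8, +1, then the pattern repeats.
Applying it to daily: d+8=l, a+1=b, i+8=q, l+1=m, y+8=g.

lbqmg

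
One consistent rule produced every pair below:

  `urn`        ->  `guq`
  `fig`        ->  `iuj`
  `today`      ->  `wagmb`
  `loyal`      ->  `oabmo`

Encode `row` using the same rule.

uaz

The shift depends on letter class: consonant r→u is +3, but vowel u→g is +12. The rule splits by letter class: vowels +12, consonants +3.
Applying it to row: r(cons)+3=u, o(vowel)+12=a, w(cons)+3=z.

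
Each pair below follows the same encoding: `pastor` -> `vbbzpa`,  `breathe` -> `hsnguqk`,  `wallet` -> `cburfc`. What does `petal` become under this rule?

Shifts by position in pastor: pos 0: p→v (+6), pos 1: a→b (+1), pos 2: s→b (+9), pos 3: t→z (+6), pos 4: o→p (+1), pos 5: r→a (+9) — repeating every 3. A repeating key of period 3 is used — shifts +6, +1, +9 over and over.
For petal: p+6=v, e+1=f, t+9=c, a+6=g, l+1=m.

vfcgm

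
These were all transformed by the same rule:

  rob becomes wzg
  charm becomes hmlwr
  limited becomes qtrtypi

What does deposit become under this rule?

ipuzxty

The shift depends on letter class: consonant r→w is +5, but vowel o→z is +11. The rule splits by letter class: vowels +11, consonants +5.
Applying it to deposit: d(cons)+5=i, e(vowel)+11=p, p(cons)+5=u, o(vowel)+11=z, s(cons)+5=x, i(vowel)+11=t, t(cons)+5=y.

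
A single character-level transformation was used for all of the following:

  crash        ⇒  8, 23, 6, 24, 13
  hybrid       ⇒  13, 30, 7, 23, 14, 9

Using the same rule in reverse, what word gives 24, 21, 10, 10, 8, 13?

c is letter #3 and maps to 8: an offset of 5. Letters become their 1-based position plus 5 (so a→6, b→7, …).
Undoing it on 24, 21, 10, 10, 8, 13: 24→(24−5)÷1=19=s, 21→(21−5)÷1=16=p, 10→(10−5)÷1=5=e, 10→(10−5)÷1=5=e, 8→(8−5)÷1=3=c, 13→(13−5)÷1=8=h.

speech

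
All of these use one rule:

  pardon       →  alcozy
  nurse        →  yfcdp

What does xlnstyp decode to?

machine

It's a constant shift of +11 (ROT11).
Decoding xlnstyp: x−11=m, l−11=a, n−11=c, s−11=h, t−11=i, y−11=n, p−11=e.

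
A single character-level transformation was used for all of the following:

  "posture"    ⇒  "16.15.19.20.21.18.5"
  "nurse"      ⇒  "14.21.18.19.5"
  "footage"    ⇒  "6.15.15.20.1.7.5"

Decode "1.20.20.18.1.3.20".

p is letter #16 and maps to 16: an offset of 0. Each letter is replaced by its alphabet position (a=1, b=2, …, z=26).
Undoing it on 1.20.20.18.1.3.20: 1=a, 20=t, 20=t, 18=r, 1=a, 3=c, 20=t.

attract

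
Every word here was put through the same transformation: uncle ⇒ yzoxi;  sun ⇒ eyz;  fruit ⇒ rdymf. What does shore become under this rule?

The shift depends on letter class: consonant n→z is +12, but vowel u→y is +4. Vowels shift forward by 4 and consonants shift forward by 12.
For shore: s(cons)+12=e, h(cons)+12=t, o(vowel)+4=s, r(cons)+12=d, e(vowel)+4=i.

etsdi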